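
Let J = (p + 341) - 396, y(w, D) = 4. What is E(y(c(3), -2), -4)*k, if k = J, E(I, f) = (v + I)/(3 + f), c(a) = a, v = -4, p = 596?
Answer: 0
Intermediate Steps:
J = 541 (J = (596 + 341) - 396 = 937 - 396 = 541)
E(I, f) = (-4 + I)/(3 + f)
k = 541
E(y(c(3), -2), -4)*k = ((-4 + 4)/(3 - 4))*541 = (0/(-1))*541 = -1*0*541 = 0*541 = 0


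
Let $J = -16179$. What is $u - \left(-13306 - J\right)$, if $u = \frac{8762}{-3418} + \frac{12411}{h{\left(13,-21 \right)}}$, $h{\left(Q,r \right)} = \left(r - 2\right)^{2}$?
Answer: $- \frac{2578474403}{904061} \approx -2852.1$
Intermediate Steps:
$h{\left(Q,r \right)} = \left(-2 + r\right)^{2}$
$u = \frac{18892850}{904061}$ ($u = \frac{8762}{-3418} + \frac{12411}{\left(-2 - 21\right)^{2}} = 8762 \left(- \frac{1}{3418}\right) + \frac{12411}{\left(-23\right)^{2}} = - \frac{4381}{1709} + \frac{12411}{529} = \frac{18892850}{904061} \approx 20.898$)
$u - \left(-13306 - J\right) = \frac{18892850}{904061} - \left(-13306 - -16179\right) = \frac{18892850}{904061} - \left(-13306 + 16179\right) = \frac{18892850}{904061} - 2873 = - \frac{2578474403}{904061}$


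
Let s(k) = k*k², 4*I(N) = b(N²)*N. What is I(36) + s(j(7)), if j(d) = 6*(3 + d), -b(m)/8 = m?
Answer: 122688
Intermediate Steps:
b(m) = -8*m
j(d) = 18 + 6*d
I(N) = -2*N³ (I(N) = ((-8*N²)*N)/4 = (-8*N³)/4 = -2*N³)
s(k) = k³
I(36) + s(j(7)) = -2*36³ + (18 + 6*7)³ = -2*46656 + (18 + 42)³ = -93312 + 60³ = -93312 + 216000 = 122688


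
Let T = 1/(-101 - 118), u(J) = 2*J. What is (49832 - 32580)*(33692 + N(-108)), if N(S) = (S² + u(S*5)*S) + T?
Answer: 612051325996/219 ≈ 2.7948e+9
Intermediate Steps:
T = -1/219 (T = 1/(-219) = -1/219 ≈ -0.0045662)
N(S) = -1/219 + 11*S² (N(S) = (S² + (2*(S*5))*S) - 1/219 = (S² + (2*(5*S))*S) - 1/219 = (S² + (10*S)*S) - 1/219 = (S² + 10*S²) - 1/219 = 11*S² - 1/219 = -1/219 + 11*S²)
(49832 - 32580)*(33692 + N(-108)) = (49832 - 32580)*(33692 + (-1/219 + 11*(-108)²)) = 17252*(33692 + (-1/219 + 11*11664)) = 17252*(33692 + (-1/219 + 128304)) = 17252*(33692 + 28098575/219) = 17252*(35477123/219) = 612051325996/219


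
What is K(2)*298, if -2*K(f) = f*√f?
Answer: -298*√2 ≈ -421.44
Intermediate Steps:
K(f) = -f^(3/2)/2 (K(f) = -f*√f/2 = -f^(3/2)/2)
K(2)*298 = -√2*298 = -298*√2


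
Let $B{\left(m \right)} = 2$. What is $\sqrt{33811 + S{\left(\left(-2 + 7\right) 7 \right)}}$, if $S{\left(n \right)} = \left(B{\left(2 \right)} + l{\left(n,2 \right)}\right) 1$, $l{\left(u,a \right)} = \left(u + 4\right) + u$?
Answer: $\sqrt{33887} \approx 184.08$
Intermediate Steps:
$l{\left(u,a \right)} = 4 + 2 u$ ($l{\left(u,a \right)} = \left(4 + u\right) + u = 4 + 2 u$)
$S{\left(n \right)} = 6 + 2 n$ ($S{\left(n \right)} = \left(2 + \left(4 + 2 n\right)\right) 1 = \left(6 + 2 n\right) 1 = 6 + 2 n$)
$\sqrt{33811 + S{\left(\left(-2 + 7\right) 7 \right)}} = \sqrt{33811 + \left(6 + 2 \left(-2 + 7\right) 7\right)} = \sqrt{33811 + \left(6 + 2 \cdot 5 \cdot 7\right)} = \sqrt{33811 + \left(6 + 2 \cdot 35\right)} = \sqrt{33811 + \left(6 + 70\right)} = \sqrt{33811 + 76} = \sqrt{33887}$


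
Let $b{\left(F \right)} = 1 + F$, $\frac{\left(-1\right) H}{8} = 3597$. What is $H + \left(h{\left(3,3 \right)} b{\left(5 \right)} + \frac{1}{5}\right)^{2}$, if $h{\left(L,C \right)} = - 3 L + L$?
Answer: $- \frac{687359}{25} \approx -27494.0$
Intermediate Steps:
$H = -28776$ ($H = \left(-8\right) 3597 = -28776$)
$h{\left(L,C \right)} = - 2 L$
$H + \left(h{\left(3,3 \right)} b{\left(5 \right)} + \frac{1}{5}\right)^{2} = -28776 + \left(\left(-2\right) 3 \left(1 + 5\right) + \frac{1}{5}\right)^{2} = -28776 + \left(\left(-6\right) 6 + \frac{1}{5}\right)^{2} = -28776 + \left(-36 + \frac{1}{5}\right)^{2} = -28776 + \left(- \frac{179}{5}\right)^{2} = -28776 + \frac{32041}{25} = - \frac{687359}{25}$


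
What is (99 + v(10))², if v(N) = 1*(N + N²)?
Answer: 43681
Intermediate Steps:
v(N) = N + N²
(99 + v(10))² = (99 + 10*(1 + 10))² = (99 + 10*11)² = (99 + 110)² = 209² = 43681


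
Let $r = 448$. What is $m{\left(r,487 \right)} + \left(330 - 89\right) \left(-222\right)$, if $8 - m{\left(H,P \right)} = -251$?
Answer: $-53243$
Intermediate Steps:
$m{\left(H,P \right)} = 259$ ($m{\left(H,P \right)} = 8 - -251 = 8 + 251 = 259$)
$m{\left(r,487 \right)} + \left(330 - 89\right) \left(-222\right) = 259 + \left(330 - 89\right) \left(-222\right) = 259 + 241 \left(-222\right) = 259 - 53502 = -53243$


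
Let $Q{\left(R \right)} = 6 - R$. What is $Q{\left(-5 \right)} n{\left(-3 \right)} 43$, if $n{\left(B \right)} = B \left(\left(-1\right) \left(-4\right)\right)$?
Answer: $-5676$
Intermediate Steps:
$n{\left(B \right)} = 4 B$ ($n{\left(B \right)} = B 4 = 4 B$)
$Q{\left(-5 \right)} n{\left(-3 \right)} 43 = \left(6 - -5\right) 4 \left(-3\right) 43 = \left(6 + 5\right) \left(-12\right) 43 = 11 \left(-12\right) 43 = \left(-132\right) 43 = -5676$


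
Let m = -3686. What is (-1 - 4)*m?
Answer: 18430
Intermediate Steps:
(-1 - 4)*m = (-1 - 4)*(-3686) = -5*(-3686) = 18430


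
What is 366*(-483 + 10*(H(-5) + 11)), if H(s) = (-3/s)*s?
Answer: -147498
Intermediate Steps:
H(s) = -3
366*(-483 + 10*(H(-5) + 11)) = 366*(-483 + 10*(-3 + 11)) = 366*(-483 + 10*8) = 366*(-483 + 80) = 366*(-403) = -147498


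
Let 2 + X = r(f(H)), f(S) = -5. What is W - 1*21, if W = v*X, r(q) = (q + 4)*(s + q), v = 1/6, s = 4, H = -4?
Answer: -127/6 ≈ -21.167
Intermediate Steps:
v = ⅙ ≈ 0.16667
r(q) = (4 + q)² (r(q) = (q + 4)*(4 + q) = (4 + q)*(4 + q) = (4 + q)²)
X = -1 (X = -2 + (16 + (-5)² + 8*(-5)) = -2 + (16 + 25 - 40) = -2 + 1 = -1)
W = -⅙ (W = (⅙)*(-1) = -⅙ ≈ -0.16667)
W - 1*21 = -⅙ - 1*21 = -⅙ - 21 = -127/6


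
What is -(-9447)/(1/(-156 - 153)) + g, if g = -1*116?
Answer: -2919239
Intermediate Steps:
g = -116
-(-9447)/(1/(-156 - 153)) + g = -(-9447)/(1/(-156 - 153)) - 116 = -(-9447)/(1/(-309)) - 116 = -(-9447)/(-1/309) - 116 = -(-9447)*(-309) - 116 = -67*43569 - 116 = -2919123 - 116 = -2919239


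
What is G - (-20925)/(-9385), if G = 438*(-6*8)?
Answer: -39466233/1877 ≈ -21026.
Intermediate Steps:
G = -21024 (G = 438*(-48) = -21024)
G - (-20925)/(-9385) = -21024 - (-20925)/(-9385) = -21024 - (-20925)*(-1)/9385 = -21024 - 1*4185/1877 = -21024 - 4185/1877 = -39466233/1877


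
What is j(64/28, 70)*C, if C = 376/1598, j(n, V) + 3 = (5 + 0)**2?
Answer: 88/17 ≈ 5.1765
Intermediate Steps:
j(n, V) = 22 (j(n, V) = -3 + (5 + 0)**2 = -3 + 5**2 = -3 + 25 = 22)
C = 4/17 (C = 376*(1/1598) = 4/17 ≈ 0.23529)
j(64/28, 70)*C = 22*(4/17) = 88/17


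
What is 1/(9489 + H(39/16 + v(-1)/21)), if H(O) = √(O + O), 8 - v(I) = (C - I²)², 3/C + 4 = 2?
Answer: 227736/2160986783 - 22*√6/2160986783 ≈ 0.00010536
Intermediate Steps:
C = -3/2 (C = 3/(-4 + 2) = 3/(-2) = 3*(-½) = -3/2 ≈ -1.5000)
v(I) = 8 - (-3/2 - I²)²
H(O) = √2*√O (H(O) = √(2*O) = √2*√O)
1/(9489 + H(39/16 + v(-1)/21)) = 1/(9489 + √2*√(39/16 + (8 - (3 + 2*(-1)²)²/4)/21)) = 1/(9489 + √2*√(39*(1/16) + (8 - (3 + 2*1)²/4)*(1/21))) = 1/(9489 + √2*√(39/16 + (8 - (3 + 2)²/4)*(1/21))) = 1/(9489 + √2*√(39/16 + (8 - ¼*5²)*(1/21))) = 1/(9489 + √2*√(39/16 + (8 - ¼*25)*(1/21))) = 1/(9489 + √2*√(39/16 + (8 - 25/4)*(1/21))) = 1/(9489 + √2*√(39/16 + (7/4)*(1/21))) = 1/(9489 + √2*√(39/16 + 1/12)) = 1/(9489 + √2*√(121/48)) = 1/(9489 + √2*(11*√3/12)) = 1/(9489 + 11*√6/12)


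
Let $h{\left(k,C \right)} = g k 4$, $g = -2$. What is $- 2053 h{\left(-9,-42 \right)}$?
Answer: $-147816$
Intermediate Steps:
$h{\left(k,C \right)} = - 8 k$ ($h{\left(k,C \right)} = - 2 k 4 = - 8 k$)
$- 2053 h{\left(-9,-42 \right)} = - 2053 \left(\left(-8\right) \left(-9\right)\right) = \left(-2053\right) 72 = -147816$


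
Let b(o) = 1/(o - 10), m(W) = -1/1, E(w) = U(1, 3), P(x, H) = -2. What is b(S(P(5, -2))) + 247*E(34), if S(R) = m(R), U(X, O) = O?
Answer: 8150/11 ≈ 740.91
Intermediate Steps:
E(w) = 3
m(W) = -1 (m(W) = -1*1 = -1)
S(R) = -1
b(o) = 1/(-10 + o)
b(S(P(5, -2))) + 247*E(34) = 1/(-10 - 1) + 247*3 = 1/(-11) + 741 = -1/11 + 741 = 8150/11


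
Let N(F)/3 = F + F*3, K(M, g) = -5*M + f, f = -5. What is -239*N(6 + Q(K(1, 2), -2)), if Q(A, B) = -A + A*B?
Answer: -103248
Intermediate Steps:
K(M, g) = -5 - 5*M (K(M, g) = -5*M - 5 = -5 - 5*M)
N(F) = 12*F (N(F) = 3*(F + F*3) = 3*(F + 3*F) = 3*(4*F) = 12*F)
-239*N(6 + Q(K(1, 2), -2)) = -2868*(6 + (-5 - 5*1)*(-1 - 2)) = -2868*(6 + (-5 - 5)*(-3)) = -2868*(6 - 10*(-3)) = -2868*(6 + 30) = -2868*36 = -239*432 = -103248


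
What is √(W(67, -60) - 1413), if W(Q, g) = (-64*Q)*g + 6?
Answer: 67*√57 ≈ 505.84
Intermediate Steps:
W(Q, g) = 6 - 64*Q*g (W(Q, g) = -64*Q*g + 6 = 6 - 64*Q*g)
√(W(67, -60) - 1413) = √((6 - 64*67*(-60)) - 1413) = √((6 + 257280) - 1413) = √(257286 - 1413) = √255873 = 67*√57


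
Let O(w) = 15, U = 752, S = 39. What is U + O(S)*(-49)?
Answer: 17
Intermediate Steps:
U + O(S)*(-49) = 752 + 15*(-49) = 752 - 735 = 17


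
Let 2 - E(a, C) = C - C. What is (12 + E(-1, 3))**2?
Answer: 196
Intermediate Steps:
E(a, C) = 2 (E(a, C) = 2 - (C - C) = 2 - 1*0 = 2 + 0 = 2)
(12 + E(-1, 3))**2 = (12 + 2)**2 = 14**2 = 196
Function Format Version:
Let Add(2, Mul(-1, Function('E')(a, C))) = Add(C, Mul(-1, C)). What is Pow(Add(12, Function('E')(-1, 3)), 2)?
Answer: 196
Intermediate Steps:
Function('E')(a, C) = 2 (Function('E')(a, C) = Add(2, Mul(-1, Add(C, Mul(-1, C)))) = Add(2, Mul(-1, 0)) = Add(2, 0) = 2)
Pow(Add(12, Function('E')(-1, 3)), 2) = Pow(Add(12, 2), 2) = Pow(14, 2) = 196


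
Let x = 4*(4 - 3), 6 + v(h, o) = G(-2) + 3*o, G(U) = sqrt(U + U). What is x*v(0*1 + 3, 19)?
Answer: 204 + 8*I ≈ 204.0 + 8.0*I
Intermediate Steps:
G(U) = sqrt(2)*sqrt(U) (G(U) = sqrt(2*U) = sqrt(2)*sqrt(U))
v(h, o) = -6 + 2*I + 3*o (v(h, o) = -6 + (sqrt(2)*sqrt(-2) + 3*o) = -6 + (sqrt(2)*(I*sqrt(2)) + 3*o) = -6 + (2*I + 3*o) = -6 + 2*I + 3*o)
x = 4 (x = 4*1 = 4)
x*v(0*1 + 3, 19) = 4*(-6 + 2*I + 3*19) = 4*(-6 + 2*I + 57) = 4*(51 + 2*I) = 204 + 8*I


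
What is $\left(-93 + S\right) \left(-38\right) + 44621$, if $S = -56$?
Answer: $50283$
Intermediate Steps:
$\left(-93 + S\right) \left(-38\right) + 44621 = \left(-93 - 56\right) \left(-38\right) + 44621 = \left(-149\right) \left(-38\right) + 44621 = 5662 + 44621 = 50283$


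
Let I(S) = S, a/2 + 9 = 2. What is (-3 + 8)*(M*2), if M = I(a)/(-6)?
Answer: 70/3 ≈ 23.333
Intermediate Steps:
a = -14 (a = -18 + 2*2 = -18 + 4 = -14)
M = 7/3 (M = -14/(-6) = -14*(-⅙) = 7/3 ≈ 2.3333)
(-3 + 8)*(M*2) = (-3 + 8)*((7/3)*2) = 5*(14/3) = 70/3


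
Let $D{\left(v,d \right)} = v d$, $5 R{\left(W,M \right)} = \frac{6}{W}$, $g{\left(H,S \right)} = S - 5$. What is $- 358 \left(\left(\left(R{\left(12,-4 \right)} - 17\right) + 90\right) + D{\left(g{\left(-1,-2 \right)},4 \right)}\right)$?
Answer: $- \frac{80729}{5} \approx -16146.0$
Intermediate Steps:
$g{\left(H,S \right)} = -5 + S$
$R{\left(W,M \right)} = \frac{6}{5 W}$ ($R{\left(W,M \right)} = \frac{6 \frac{1}{W}}{5} = \frac{6}{5 W}$)
$D{\left(v,d \right)} = d v$
$- 358 \left(\left(\left(R{\left(12,-4 \right)} - 17\right) + 90\right) + D{\left(g{\left(-1,-2 \right)},4 \right)}\right) = - 358 \left(\left(\left(\frac{6}{5 \cdot 12} - 17\right) + 90\right) + 4 \left(-5 - 2\right)\right) = - 358 \left(\left(\left(\frac{6}{5} \cdot \frac{1}{12} - 17\right) + 90\right) + 4 \left(-7\right)\right) = - 358 \left(\left(\left(\frac{1}{10} - 17\right) + 90\right) - 28\right) = - 358 \left(\left(- \frac{169}{10} + 90\right) - 28\right) = - 358 \left(\frac{731}{10} - 28\right) = \left(-358\right) \frac{451}{10} = - \frac{80729}{5}$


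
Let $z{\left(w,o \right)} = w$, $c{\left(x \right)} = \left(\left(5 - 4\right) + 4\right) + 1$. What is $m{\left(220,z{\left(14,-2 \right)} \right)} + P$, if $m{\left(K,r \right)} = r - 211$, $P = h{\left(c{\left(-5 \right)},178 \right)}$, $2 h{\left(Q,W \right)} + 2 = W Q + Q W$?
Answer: $870$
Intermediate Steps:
$c{\left(x \right)} = 6$ ($c{\left(x \right)} = \left(\left(5 - 4\right) + 4\right) + 1 = \left(1 + 4\right) + 1 = 5 + 1 = 6$)
$h{\left(Q,W \right)} = -1 + Q W$ ($h{\left(Q,W \right)} = -1 + \frac{W Q + Q W}{2} = -1 + \frac{Q W + Q W}{2} = -1 + \frac{2 Q W}{2} = -1 + Q W$)
$P = 1067$ ($P = -1 + 6 \cdot 178 = -1 + 1068 = 1067$)
$m{\left(K,r \right)} = -211 + r$
$m{\left(220,z{\left(14,-2 \right)} \right)} + P = \left(-211 + 14\right) + 1067 = -197 + 1067 = 870$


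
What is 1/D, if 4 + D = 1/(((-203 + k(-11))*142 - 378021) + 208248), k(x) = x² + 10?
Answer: -179997/719989 ≈ -0.25000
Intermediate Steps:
k(x) = 10 + x²
D = -719989/179997 (D = -4 + 1/(((-203 + (10 + (-11)²))*142 - 378021) + 208248) = -4 + 1/(((-203 + (10 + 121))*142 - 378021) + 208248) = -4 + 1/(((-203 + 131)*142 - 378021) + 208248) = -4 + 1/((-72*142 - 378021) + 208248) = -4 + 1/((-10224 - 378021) + 208248) = -4 + 1/(-388245 + 208248) = -4 + 1/(-179997) = -4 - 1/179997 = -719989/179997 ≈ -4.0000)
1/D = 1/(-719989/179997) = -179997/719989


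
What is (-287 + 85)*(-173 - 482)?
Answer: 132310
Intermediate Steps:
(-287 + 85)*(-173 - 482) = -202*(-655) = 132310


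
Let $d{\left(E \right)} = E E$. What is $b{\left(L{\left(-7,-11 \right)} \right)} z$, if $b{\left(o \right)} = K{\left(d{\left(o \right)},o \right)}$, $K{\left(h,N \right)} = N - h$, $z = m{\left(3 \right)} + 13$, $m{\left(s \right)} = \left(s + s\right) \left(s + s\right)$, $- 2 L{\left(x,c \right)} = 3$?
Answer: $- \frac{735}{4} \approx -183.75$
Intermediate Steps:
$d{\left(E \right)} = E^{2}$
$L{\left(x,c \right)} = - \frac{3}{2}$ ($L{\left(x,c \right)} = \left(- \frac{1}{2}\right) 3 = - \frac{3}{2}$)
$m{\left(s \right)} = 4 s^{2}$ ($m{\left(s \right)} = 2 s 2 s = 4 s^{2}$)
$z = 49$ ($z = 4 \cdot 3^{2} + 13 = 4 \cdot 9 + 13 = 36 + 13 = 49$)
$b{\left(o \right)} = o - o^{2}$
$b{\left(L{\left(-7,-11 \right)} \right)} z = - \frac{3 \left(1 - - \frac{3}{2}\right)}{2} \cdot 49 = - \frac{3 \left(1 + \frac{3}{2}\right)}{2} \cdot 49 = \left(- \frac{3}{2}\right) \frac{5}{2} \cdot 49 = \left(- \frac{15}{4}\right) 49 = - \frac{735}{4}$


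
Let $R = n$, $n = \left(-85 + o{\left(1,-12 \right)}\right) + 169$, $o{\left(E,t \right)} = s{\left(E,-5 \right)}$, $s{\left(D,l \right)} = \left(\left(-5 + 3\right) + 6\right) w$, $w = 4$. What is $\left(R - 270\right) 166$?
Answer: $-28220$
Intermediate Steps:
$s{\left(D,l \right)} = 16$ ($s{\left(D,l \right)} = \left(\left(-5 + 3\right) + 6\right) 4 = \left(-2 + 6\right) 4 = 4 \cdot 4 = 16$)
$o{\left(E,t \right)} = 16$
$n = 100$ ($n = \left(-85 + 16\right) + 169 = -69 + 169 = 100$)
$R = 100$
$\left(R - 270\right) 166 = \left(100 - 270\right) 166 = \left(-170\right) 166 = -28220$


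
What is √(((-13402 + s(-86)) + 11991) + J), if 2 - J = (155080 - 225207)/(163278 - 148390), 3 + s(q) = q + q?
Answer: I*√87513394730/7444 ≈ 39.74*I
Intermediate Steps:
s(q) = -3 + 2*q (s(q) = -3 + (q + q) = -3 + 2*q)
J = 99903/14888 (J = 2 - (155080 - 225207)/(163278 - 148390) = 2 - (-70127)/14888 = 2 - 1*(-70127/14888) = 2 + 70127/14888 = 99903/14888 ≈ 6.7103)
√(((-13402 + s(-86)) + 11991) + J) = √(((-13402 + (-3 + 2*(-86))) + 11991) + 99903/14888) = √(((-13402 + (-3 - 172)) + 11991) + 99903/14888) = √(((-13402 - 175) + 11991) + 99903/14888) = √((-13577 + 11991) + 99903/14888) = √(-1586 + 99903/14888) = √(-23512465/14888) = I*√87513394730/7444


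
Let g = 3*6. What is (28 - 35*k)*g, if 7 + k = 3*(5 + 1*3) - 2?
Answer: -8946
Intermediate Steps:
g = 18
k = 15 (k = -7 + (3*(5 + 1*3) - 2) = -7 + (3*(5 + 3) - 2) = -7 + (3*8 - 2) = -7 + (24 - 2) = -7 + 22 = 15)
(28 - 35*k)*g = (28 - 35*15)*18 = (28 - 525)*18 = -497*18 = -8946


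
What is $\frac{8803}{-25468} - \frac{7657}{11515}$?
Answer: $- \frac{296375021}{293264020} \approx -1.0106$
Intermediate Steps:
$\frac{8803}{-25468} - \frac{7657}{11515} = 8803 \left(- \frac{1}{25468}\right) - \frac{7657}{11515} = - \frac{8803}{25468} - \frac{7657}{11515} = - \frac{296375021}{293264020}$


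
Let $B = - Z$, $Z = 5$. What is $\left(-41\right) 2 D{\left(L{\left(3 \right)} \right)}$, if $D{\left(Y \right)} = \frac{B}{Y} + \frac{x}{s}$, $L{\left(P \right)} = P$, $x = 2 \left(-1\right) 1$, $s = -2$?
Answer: $\frac{164}{3} \approx 54.667$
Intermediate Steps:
$x = -2$ ($x = \left(-2\right) 1 = -2$)
$B = -5$ ($B = \left(-1\right) 5 = -5$)
$D{\left(Y \right)} = 1 - \frac{5}{Y}$ ($D{\left(Y \right)} = - \frac{5}{Y} - \frac{2}{-2} = - \frac{5}{Y} - -1 = - \frac{5}{Y} + 1 = 1 - \frac{5}{Y}$)
$\left(-41\right) 2 D{\left(L{\left(3 \right)} \right)} = \left(-41\right) 2 \frac{-5 + 3}{3} = - 82 \cdot \frac{1}{3} \left(-2\right) = \left(-82\right) \left(- \frac{2}{3}\right) = \frac{164}{3}$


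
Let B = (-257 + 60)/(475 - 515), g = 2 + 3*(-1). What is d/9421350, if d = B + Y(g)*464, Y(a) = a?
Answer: -6121/125618000 ≈ -4.8727e-5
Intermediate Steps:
g = -1 (g = 2 - 3 = -1)
B = 197/40 (B = -197/(-40) = -197*(-1/40) = 197/40 ≈ 4.9250)
d = -18363/40 (d = 197/40 - 1*464 = 197/40 - 464 = -18363/40 ≈ -459.08)
d/9421350 = -18363/40/9421350 = -18363/40*1/9421350 = -6121/125618000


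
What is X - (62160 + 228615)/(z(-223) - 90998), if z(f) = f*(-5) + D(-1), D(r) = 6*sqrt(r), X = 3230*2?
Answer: 232071896857/35906461 + 7754*I/35906461 ≈ 6463.2 + 0.00021595*I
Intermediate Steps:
X = 6460
z(f) = -5*f + 6*I (z(f) = f*(-5) + 6*sqrt(-1) = -5*f + 6*I)
X - (62160 + 228615)/(z(-223) - 90998) = 6460 - (62160 + 228615)/((-5*(-223) + 6*I) - 90998) = 6460 - 290775/((1115 + 6*I) - 90998) = 6460 - 290775/(-89883 + 6*I) = 6460 - 290775*(-89883 - 6*I)/8078953725 = 6460 - 3877*(-89883 - 6*I)/107719383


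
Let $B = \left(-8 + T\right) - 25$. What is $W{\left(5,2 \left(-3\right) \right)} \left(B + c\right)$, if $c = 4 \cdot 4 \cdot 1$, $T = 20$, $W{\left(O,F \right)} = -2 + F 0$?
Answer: $-6$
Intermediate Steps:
$W{\left(O,F \right)} = -2$ ($W{\left(O,F \right)} = -2 + 0 = -2$)
$c = 16$ ($c = 16 \cdot 1 = 16$)
$B = -13$ ($B = \left(-8 + 20\right) - 25 = 12 - 25 = -13$)
$W{\left(5,2 \left(-3\right) \right)} \left(B + c\right) = - 2 \left(-13 + 16\right) = \left(-2\right) 3 = -6$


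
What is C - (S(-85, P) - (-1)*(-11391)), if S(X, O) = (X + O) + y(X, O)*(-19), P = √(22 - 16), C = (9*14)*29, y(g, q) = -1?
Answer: 15111 - √6 ≈ 15109.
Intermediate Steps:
C = 3654 (C = 126*29 = 3654)
P = √6 ≈ 2.4495
S(X, O) = 19 + O + X (S(X, O) = (X + O) - 1*(-19) = (O + X) + 19 = 19 + O + X)
C - (S(-85, P) - (-1)*(-11391)) = 3654 - ((19 + √6 - 85) - (-1)*(-11391)) = 3654 - ((-66 + √6) - 1*11391) = 3654 - ((-66 + √6) - 11391) = 3654 - (-11457 + √6) = 3654 + (11457 - √6) = 15111 - √6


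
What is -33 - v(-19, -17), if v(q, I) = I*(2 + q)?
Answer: -322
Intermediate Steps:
-33 - v(-19, -17) = -33 - (-17)*(2 - 19) = -33 - (-17)*(-17) = -33 - 1*289 = -33 - 289 = -322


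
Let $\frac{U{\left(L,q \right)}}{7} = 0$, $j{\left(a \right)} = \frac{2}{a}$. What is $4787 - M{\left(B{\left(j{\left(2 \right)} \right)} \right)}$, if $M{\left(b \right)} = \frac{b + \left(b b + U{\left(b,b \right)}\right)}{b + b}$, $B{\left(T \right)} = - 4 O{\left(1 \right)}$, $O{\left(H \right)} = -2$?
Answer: $\frac{9565}{2} \approx 4782.5$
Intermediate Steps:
$U{\left(L,q \right)} = 0$ ($U{\left(L,q \right)} = 7 \cdot 0 = 0$)
$B{\left(T \right)} = 8$ ($B{\left(T \right)} = \left(-4\right) \left(-2\right) = 8$)
$M{\left(b \right)} = \frac{b + b^{2}}{2 b}$ ($M{\left(b \right)} = \frac{b + \left(b b + 0\right)}{b + b} = \frac{b + \left(b^{2} + 0\right)}{2 b} = \left(b + b^{2}\right) \frac{1}{2 b} = \frac{b + b^{2}}{2 b}$)
$4787 - M{\left(B{\left(j{\left(2 \right)} \right)} \right)} = 4787 - \left(\frac{1}{2} + \frac{1}{2} \cdot 8\right) = 4787 - \left(\frac{1}{2} + 4\right) = 4787 - \frac{9}{2} = \frac{9565}{2}$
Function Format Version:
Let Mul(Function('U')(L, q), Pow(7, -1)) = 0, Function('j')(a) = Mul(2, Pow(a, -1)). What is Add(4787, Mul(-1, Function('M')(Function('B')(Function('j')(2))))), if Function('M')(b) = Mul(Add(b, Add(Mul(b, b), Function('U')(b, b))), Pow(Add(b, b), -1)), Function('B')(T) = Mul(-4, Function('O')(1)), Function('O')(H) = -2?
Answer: Rational(9565, 2) ≈ 4782.5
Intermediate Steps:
Function('U')(L, q) = 0 (Function('U')(L, q) = Mul(7, 0) = 0)
Function('B')(T) = 8 (Function('B')(T) = Mul(-4, -2) = 8)
Function('M')(b) = Mul(Rational(1, 2), Pow(b, -1), Add(b, Pow(b, 2))) (Function('M')(b) = Mul(Add(b, Add(Mul(b, b), 0)), Pow(Add(b, b), -1)) = Mul(Add(b, Add(Pow(b, 2), 0)), Pow(Mul(2, b), -1)) = Mul(Add(b, Pow(b, 2)), Mul(Rational(1, 2), Pow(b, -1))) = Mul(Rational(1, 2), Pow(b, -1), Add(b, Pow(b, 2))))
Add(4787, Mul(-1, Function('M')(Function('B')(Function('j')(2))))) = Add(4787, Mul(-1, Add(Rational(1, 2), Mul(Rational(1, 2), 8)))) = Add(4787, Mul(-1, Add(Rational(1, 2), 4))) = Add(4787, Mul(-1, Rational(9, 2))) = Add(4787, Rational(-9, 2)) = Rational(9565, 2)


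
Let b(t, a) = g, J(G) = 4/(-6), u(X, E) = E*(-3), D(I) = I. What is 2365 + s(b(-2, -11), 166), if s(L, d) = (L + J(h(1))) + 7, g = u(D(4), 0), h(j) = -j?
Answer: 7114/3 ≈ 2371.3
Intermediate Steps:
u(X, E) = -3*E
J(G) = -2/3 (J(G) = 4*(-1/6) = -2/3)
g = 0 (g = -3*0 = 0)
b(t, a) = 0
s(L, d) = 19/3 + L (s(L, d) = (L - 2/3) + 7 = (-2/3 + L) + 7 = 19/3 + L)
2365 + s(b(-2, -11), 166) = 2365 + (19/3 + 0) = 2365 + 19/3 = 7114/3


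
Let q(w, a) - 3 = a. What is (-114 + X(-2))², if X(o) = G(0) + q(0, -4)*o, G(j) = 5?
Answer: 11449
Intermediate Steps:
q(w, a) = 3 + a
X(o) = 5 - o (X(o) = 5 + (3 - 4)*o = 5 - o)
(-114 + X(-2))² = (-114 + (5 - 1*(-2)))² = (-114 + (5 + 2))² = (-114 + 7)² = (-107)² = 11449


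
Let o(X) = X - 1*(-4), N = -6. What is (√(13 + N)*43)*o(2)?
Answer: 258*√7 ≈ 682.60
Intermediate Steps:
o(X) = 4 + X (o(X) = X + 4 = 4 + X)
(√(13 + N)*43)*o(2) = (√(13 - 6)*43)*(4 + 2) = (√7*43)*6 = (43*√7)*6 = 258*√7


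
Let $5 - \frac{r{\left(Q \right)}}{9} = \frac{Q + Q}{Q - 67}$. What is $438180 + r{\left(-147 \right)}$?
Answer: $\frac{46888752}{107} \approx 4.3821 \cdot 10^{5}$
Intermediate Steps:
$r{\left(Q \right)} = 45 - \frac{18 Q}{-67 + Q}$ ($r{\left(Q \right)} = 45 - 9 \frac{Q + Q}{Q - 67} = 45 - 9 \frac{2 Q}{-67 + Q} = 45 - \frac{18 Q}{-67 + Q}$)
$438180 + r{\left(-147 \right)} = 438180 + \frac{9 \left(-335 + 3 \left(-147\right)\right)}{-67 - 147} = 438180 + \frac{9 \left(-335 - 441\right)}{-214} = 438180 + 9 \left(- \frac{1}{214}\right) \left(-776\right) = 438180 + \frac{3492}{107} = \frac{46888752}{107}$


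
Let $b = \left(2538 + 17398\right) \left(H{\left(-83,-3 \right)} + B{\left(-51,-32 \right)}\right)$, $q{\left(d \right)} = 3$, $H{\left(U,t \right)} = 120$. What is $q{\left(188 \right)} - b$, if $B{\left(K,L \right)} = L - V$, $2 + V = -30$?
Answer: $-2392317$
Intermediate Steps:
$V = -32$ ($V = -2 - 30 = -32$)
$B{\left(K,L \right)} = 32 + L$ ($B{\left(K,L \right)} = L - -32 = L + 32 = 32 + L$)
$b = 2392320$ ($b = \left(2538 + 17398\right) \left(120 + \left(32 - 32\right)\right) = 19936 \left(120 + 0\right) = 19936 \cdot 120 = 2392320$)
$q{\left(188 \right)} - b = 3 - 2392320 = -2392317$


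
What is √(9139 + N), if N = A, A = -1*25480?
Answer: I*√16341 ≈ 127.83*I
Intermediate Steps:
A = -25480
N = -25480
√(9139 + N) = √(9139 - 25480) = √(-16341) = I*√16341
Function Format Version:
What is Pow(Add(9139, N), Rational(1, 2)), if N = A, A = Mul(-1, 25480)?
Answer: Mul(I, Pow(16341, Rational(1, 2))) ≈ Mul(127.83, I)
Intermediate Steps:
A = -25480
N = -25480
Pow(Add(9139, N), Rational(1, 2)) = Pow(Add(9139, -25480), Rational(1, 2)) = Pow(-16341, Rational(1, 2)) = Mul(I, Pow(16341, Rational(1, 2)))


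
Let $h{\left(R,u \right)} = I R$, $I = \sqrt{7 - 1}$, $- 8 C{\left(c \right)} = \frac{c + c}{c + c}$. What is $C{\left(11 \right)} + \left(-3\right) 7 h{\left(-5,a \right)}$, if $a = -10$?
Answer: $- \frac{1}{8} + 105 \sqrt{6} \approx 257.07$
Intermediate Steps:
$C{\left(c \right)} = - \frac{1}{8}$ ($C{\left(c \right)} = - \frac{\left(c + c\right) \frac{1}{c + c}}{8} = - \frac{2 c \frac{1}{2 c}}{8} = \left(- \frac{1}{8}\right) 1 = - \frac{1}{8}$)
$I = \sqrt{6} \approx 2.4495$
$h{\left(R,u \right)} = R \sqrt{6}$ ($h{\left(R,u \right)} = \sqrt{6} R = R \sqrt{6}$)
$C{\left(11 \right)} + \left(-3\right) 7 h{\left(-5,a \right)} = - \frac{1}{8} + \left(-3\right) 7 \left(- 5 \sqrt{6}\right) = - \frac{1}{8} - 21 \left(- 5 \sqrt{6}\right) = - \frac{1}{8} + 105 \sqrt{6}$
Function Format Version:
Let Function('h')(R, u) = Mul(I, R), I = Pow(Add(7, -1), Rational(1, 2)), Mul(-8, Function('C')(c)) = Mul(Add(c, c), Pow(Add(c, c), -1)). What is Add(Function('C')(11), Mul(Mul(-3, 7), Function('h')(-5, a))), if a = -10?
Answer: Add(Rational(-1, 8), Mul(105, Pow(6, Rational(1, 2)))) ≈ 257.07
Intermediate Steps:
Function('C')(c) = Rational(-1, 8) (Function('C')(c) = Mul(Rational(-1, 8), Mul(Add(c, c), Pow(Add(c, c), -1))) = Mul(Rational(-1, 8), Mul(Mul(2, c), Pow(Mul(2, c), -1))) = Mul(Rational(-1, 8), Mul(Mul(2, c), Mul(Rational(1, 2), Pow(c, -1)))) = Mul(Rational(-1, 8), 1) = Rational(-1, 8))
I = Pow(6, Rational(1, 2)) ≈ 2.4495
Function('h')(R, u) = Mul(R, Pow(6, Rational(1, 2))) (Function('h')(R, u) = Mul(Pow(6, Rational(1, 2)), R) = Mul(R, Pow(6, Rational(1, 2))))
Add(Function('C')(11), Mul(Mul(-3, 7), Function('h')(-5, a))) = Add(Rational(-1, 8), Mul(Mul(-3, 7), Mul(-5, Pow(6, Rational(1, 2))))) = Add(Rational(-1, 8), Mul(-21, Mul(-5, Pow(6, Rational(1, 2))))) = Add(Rational(-1, 8), Mul(105, Pow(6, Rational(1, 2))))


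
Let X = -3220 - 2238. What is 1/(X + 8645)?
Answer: 1/3187 ≈ 0.00031377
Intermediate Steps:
X = -5458
1/(X + 8645) = 1/(-5458 + 8645) = 1/3187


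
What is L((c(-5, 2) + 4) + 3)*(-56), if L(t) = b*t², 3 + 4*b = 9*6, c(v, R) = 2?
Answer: -57834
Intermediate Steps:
b = 51/4 (b = -¾ + (9*6)/4 = -¾ + (¼)*54 = -¾ + 27/2 = 51/4 ≈ 12.750)
L(t) = 51*t²/4
L((c(-5, 2) + 4) + 3)*(-56) = (51*((2 + 4) + 3)²/4)*(-56) = (51*(6 + 3)²/4)*(-56) = ((51/4)*9²)*(-56) = ((51/4)*81)*(-56) = (4131/4)*(-56) = -57834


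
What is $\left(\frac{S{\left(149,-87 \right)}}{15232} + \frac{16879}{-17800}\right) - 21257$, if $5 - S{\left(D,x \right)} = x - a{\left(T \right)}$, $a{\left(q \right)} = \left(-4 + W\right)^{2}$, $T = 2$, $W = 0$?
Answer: $- \frac{180114283929}{8472800} \approx -21258.0$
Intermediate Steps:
$a{\left(q \right)} = 16$ ($a{\left(q \right)} = \left(-4 + 0\right)^{2} = \left(-4\right)^{2} = 16$)
$S{\left(D,x \right)} = 21 - x$ ($S{\left(D,x \right)} = 5 - \left(x - 16\right) = 5 - \left(-16 + x\right) = 21 - x$)
$\left(\frac{S{\left(149,-87 \right)}}{15232} + \frac{16879}{-17800}\right) - 21257 = \left(\frac{21 - -87}{15232} + \frac{16879}{-17800}\right) - 21257 = \left(\left(21 + 87\right) \frac{1}{15232} + 16879 \left(- \frac{1}{17800}\right)\right) - 21257 = \left(108 \cdot \frac{1}{15232} - \frac{16879}{17800}\right) - 21257 = \left(\frac{27}{3808} - \frac{16879}{17800}\right) - 21257 = - \frac{7974329}{8472800} - 21257 = - \frac{180114283929}{8472800}$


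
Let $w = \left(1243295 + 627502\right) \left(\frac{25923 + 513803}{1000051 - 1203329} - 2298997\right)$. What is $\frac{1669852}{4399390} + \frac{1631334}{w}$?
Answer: $\frac{60830621754738739509457}{160264440483124554702765} \approx 0.37956$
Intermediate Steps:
$w = - \frac{437145441935698962}{101639}$ ($w = 1870797 \left(\frac{539726}{-203278} - 2298997\right) = 1870797 \left(539726 \left(- \frac{1}{203278}\right) - 2298997\right) = 1870797 \left(- \frac{269863}{101639} - 2298997\right) = 1870797 \left(- \frac{233668025946}{101639}\right) = - \frac{437145441935698962}{101639} \approx -4.301 \cdot 10^{12}$)
$\frac{1669852}{4399390} + \frac{1631334}{w} = \frac{1669852}{4399390} + \frac{1631334}{- \frac{437145441935698962}{101639}} = 1669852 \cdot \frac{1}{4399390} + 1631334 \left(- \frac{101639}{437145441935698962}\right) = \frac{834926}{2199695} - \frac{27634526071}{72857573655949827} = \frac{60830621754738739509457}{160264440483124554702765}$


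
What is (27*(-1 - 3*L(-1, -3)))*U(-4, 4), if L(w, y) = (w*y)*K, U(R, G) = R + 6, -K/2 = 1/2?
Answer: 432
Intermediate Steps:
K = -1 (K = -2/2 = -2*1/2 = -1)
U(R, G) = 6 + R
L(w, y) = -w*y (L(w, y) = (w*y)*(-1) = -w*y)
(27*(-1 - 3*L(-1, -3)))*U(-4, 4) = (27*(-1 - (-3)*(-1)*(-3)))*(6 - 4) = (27*(-1 - 3*(-3)))*2 = (27*(-1 + 9))*2 = (27*8)*2 = 216*2 = 432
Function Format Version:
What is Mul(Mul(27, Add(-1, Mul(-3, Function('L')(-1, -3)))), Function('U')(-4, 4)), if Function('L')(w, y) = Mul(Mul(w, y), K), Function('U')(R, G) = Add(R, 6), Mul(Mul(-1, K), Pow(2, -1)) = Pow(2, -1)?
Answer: 432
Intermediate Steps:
K = -1 (K = Mul(-2, Pow(2, -1)) = Mul(-2, Rational(1, 2)) = -1)
Function('U')(R, G) = Add(6, R)
Function('L')(w, y) = Mul(-1, w, y) (Function('L')(w, y) = Mul(Mul(w, y), -1) = Mul(-1, w, y))
Mul(Mul(27, Add(-1, Mul(-3, Function('L')(-1, -3)))), Function('U')(-4, 4)) = Mul(Mul(27, Add(-1, Mul(-3, Mul(-1, -1, -3)))), Add(6, -4)) = Mul(Mul(27, Add(-1, Mul(-3, -3))), 2) = Mul(Mul(27, Add(-1, 9)), 2) = Mul(Mul(27, 8), 2) = Mul(216, 2) = 432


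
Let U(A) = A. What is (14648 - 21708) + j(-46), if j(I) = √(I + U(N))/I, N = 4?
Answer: -7060 - I*√42/46 ≈ -7060.0 - 0.14089*I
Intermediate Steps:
j(I) = √(4 + I)/I (j(I) = √(I + 4)/I = √(4 + I)/I)
(14648 - 21708) + j(-46) = (14648 - 21708) + √(4 - 46)/(-46) = -7060 - I*√42/46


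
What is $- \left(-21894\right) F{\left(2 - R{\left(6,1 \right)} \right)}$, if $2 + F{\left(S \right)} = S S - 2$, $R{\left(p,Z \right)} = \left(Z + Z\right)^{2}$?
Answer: $0$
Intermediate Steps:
$R{\left(p,Z \right)} = 4 Z^{2}$ ($R{\left(p,Z \right)} = \left(2 Z\right)^{2} = 4 Z^{2}$)
$F{\left(S \right)} = -4 + S^{2}$ ($F{\left(S \right)} = -2 + \left(S S - 2\right) = -2 + \left(S^{2} - 2\right) = -2 + \left(-2 + S^{2}\right) = -4 + S^{2}$)
$- \left(-21894\right) F{\left(2 - R{\left(6,1 \right)} \right)} = - \left(-21894\right) \left(-4 + \left(2 - 4 \cdot 1^{2}\right)^{2}\right) = - \left(-21894\right) \left(-4 + \left(2 - 4 \cdot 1\right)^{2}\right) = - \left(-21894\right) \left(-4 + \left(2 - 4\right)^{2}\right) = - \left(-21894\right) \left(-4 + \left(-2\right)^{2}\right) = - \left(-21894\right) \left(-4 + 4\right) = - \left(-21894\right) 0 = \left(-1\right) 0 = 0$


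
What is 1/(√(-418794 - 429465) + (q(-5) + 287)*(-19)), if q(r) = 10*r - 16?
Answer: -4199/18479860 - 3*I*√94251/18479860 ≈ -0.00022722 - 4.9839e-5*I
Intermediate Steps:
q(r) = -16 + 10*r
1/(√(-418794 - 429465) + (q(-5) + 287)*(-19)) = 1/(√(-418794 - 429465) + ((-16 + 10*(-5)) + 287)*(-19)) = 1/(√(-848259) + ((-16 - 50) + 287)*(-19)) = 1/(3*I*√94251 + (-66 + 287)*(-19)) = 1/(3*I*√94251 + 221*(-19)) = 1/(3*I*√94251 - 4199) = 1/(-4199 + 3*I*√94251)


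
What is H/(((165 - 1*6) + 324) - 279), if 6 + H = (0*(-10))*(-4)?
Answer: -1/34 ≈ -0.029412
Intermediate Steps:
H = -6 (H = -6 + (0*(-10))*(-4) = -6 + 0*(-4) = -6 + 0 = -6)
H/(((165 - 1*6) + 324) - 279) = -6/(((165 - 1*6) + 324) - 279) = -6/(((165 - 6) + 324) - 279) = -6/((159 + 324) - 279) = -6/(483 - 279) = -6/204 = -6*1/204 = -1/34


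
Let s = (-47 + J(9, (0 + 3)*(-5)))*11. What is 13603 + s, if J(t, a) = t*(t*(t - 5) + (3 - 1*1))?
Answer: 16848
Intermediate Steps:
J(t, a) = t*(2 + t*(-5 + t)) (J(t, a) = t*(t*(-5 + t) + (3 - 1)) = t*(t*(-5 + t) + 2) = t*(2 + t*(-5 + t)))
s = 3245 (s = (-47 + 9*(2 + 9² - 5*9))*11 = (-47 + 9*(2 + 81 - 45))*11 = (-47 + 9*38)*11 = (-47 + 342)*11 = 295*11 = 3245)
13603 + s = 13603 + 3245 = 16848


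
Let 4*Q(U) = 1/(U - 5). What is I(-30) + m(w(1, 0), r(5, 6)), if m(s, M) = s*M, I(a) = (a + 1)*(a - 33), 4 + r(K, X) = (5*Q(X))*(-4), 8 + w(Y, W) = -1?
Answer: 1908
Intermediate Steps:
Q(U) = 1/(4*(-5 + U)) (Q(U) = 1/(4*(U - 5)) = 1/(4*(-5 + U)))
w(Y, W) = -9 (w(Y, W) = -8 - 1 = -9)
r(K, X) = -4 - 5/(-5 + X) (r(K, X) = -4 + (5*(1/(4*(-5 + X))))*(-4) = -4 + (5/(4*(-5 + X)))*(-4) = -4 - 5/(-5 + X))
I(a) = (1 + a)*(-33 + a)
m(s, M) = M*s
I(-30) + m(w(1, 0), r(5, 6)) = (-33 + (-30)² - 32*(-30)) + ((15 - 4*6)/(-5 + 6))*(-9) = (-33 + 900 + 960) + ((15 - 24)/1)*(-9) = 1827 + (1*(-9))*(-9) = 1827 - 9*(-9) = 1827 + 81 = 1908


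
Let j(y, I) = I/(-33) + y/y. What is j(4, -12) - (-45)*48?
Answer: 23775/11 ≈ 2161.4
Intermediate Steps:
j(y, I) = 1 - I/33 (j(y, I) = I*(-1/33) + 1 = -I/33 + 1 = 1 - I/33)
j(4, -12) - (-45)*48 = (1 - 1/33*(-12)) - (-45)*48 = (1 + 4/11) - 1*(-2160) = 15/11 + 2160 = 23775/11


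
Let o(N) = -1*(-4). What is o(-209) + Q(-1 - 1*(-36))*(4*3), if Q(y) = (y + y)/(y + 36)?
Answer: 1124/71 ≈ 15.831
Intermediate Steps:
o(N) = 4
Q(y) = 2*y/(36 + y) (Q(y) = (2*y)/(36 + y) = 2*y/(36 + y))
o(-209) + Q(-1 - 1*(-36))*(4*3) = 4 + (2*(-1 - 1*(-36))/(36 + (-1 - 1*(-36))))*(4*3) = 4 + (2*(-1 + 36)/(36 + (-1 + 36)))*12 = 4 + (2*35/(36 + 35))*12 = 4 + (2*35/71)*12 = 4 + (2*35*(1/71))*12 = 4 + (70/71)*12 = 4 + 840/71 = 1124/71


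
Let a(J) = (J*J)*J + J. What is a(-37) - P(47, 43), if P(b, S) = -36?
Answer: -50654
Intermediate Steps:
a(J) = J + J³ (a(J) = J²*J + J = J³ + J = J + J³)
a(-37) - P(47, 43) = (-37 + (-37)³) - 1*(-36) = (-37 - 50653) + 36 = -50690 + 36 = -50654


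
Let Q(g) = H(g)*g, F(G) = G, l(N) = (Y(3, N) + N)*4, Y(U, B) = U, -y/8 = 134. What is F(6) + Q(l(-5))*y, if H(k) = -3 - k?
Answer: 42886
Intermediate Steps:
y = -1072 (y = -8*134 = -1072)
l(N) = 12 + 4*N (l(N) = (3 + N)*4 = 12 + 4*N)
Q(g) = g*(-3 - g) (Q(g) = (-3 - g)*g = g*(-3 - g))
F(6) + Q(l(-5))*y = 6 - (12 + 4*(-5))*(3 + (12 + 4*(-5)))*(-1072) = 6 - (12 - 20)*(3 + (12 - 20))*(-1072) = 6 - 1*(-8)*(3 - 8)*(-1072) = 6 - 1*(-8)*(-5)*(-1072) = 6 - 40*(-1072) = 6 + 42880 = 42886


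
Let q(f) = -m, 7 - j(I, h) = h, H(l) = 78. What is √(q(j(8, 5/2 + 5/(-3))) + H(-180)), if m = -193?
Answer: √271 ≈ 16.462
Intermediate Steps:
j(I, h) = 7 - h
q(f) = 193 (q(f) = -1*(-193) = 193)
√(q(j(8, 5/2 + 5/(-3))) + H(-180)) = √(193 + 78) = √271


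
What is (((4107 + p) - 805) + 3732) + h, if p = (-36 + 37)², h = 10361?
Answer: 17396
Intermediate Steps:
p = 1 (p = 1² = 1)
(((4107 + p) - 805) + 3732) + h = (((4107 + 1) - 805) + 3732) + 10361 = ((4108 - 805) + 3732) + 10361 = (3303 + 3732) + 10361 = 7035 + 10361 = 17396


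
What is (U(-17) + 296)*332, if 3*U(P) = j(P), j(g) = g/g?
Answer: 295148/3 ≈ 98383.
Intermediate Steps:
j(g) = 1
U(P) = 1/3 (U(P) = (1/3)*1 = 1/3)
(U(-17) + 296)*332 = (1/3 + 296)*332 = (889/3)*332 = 295148/3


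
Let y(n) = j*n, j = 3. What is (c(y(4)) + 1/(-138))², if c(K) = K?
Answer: 2739025/19044 ≈ 143.83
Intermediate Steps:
y(n) = 3*n
(c(y(4)) + 1/(-138))² = (3*4 + 1/(-138))² = (12 - 1/138)² = (1655/138)² = 2739025/19044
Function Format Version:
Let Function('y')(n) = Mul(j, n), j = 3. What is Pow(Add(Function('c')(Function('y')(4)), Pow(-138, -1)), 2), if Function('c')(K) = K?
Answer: Rational(2739025, 19044) ≈ 143.83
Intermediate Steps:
Function('y')(n) = Mul(3, n)
Pow(Add(Function('c')(Function('y')(4)), Pow(-138, -1)), 2) = Pow(Add(Mul(3, 4), Pow(-138, -1)), 2) = Pow(Add(12, Rational(-1, 138)), 2) = Pow(Rational(1655, 138), 2) = Rational(2739025, 19044)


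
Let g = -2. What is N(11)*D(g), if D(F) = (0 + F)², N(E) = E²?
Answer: 484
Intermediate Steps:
D(F) = F²
N(11)*D(g) = 11²*(-2)² = 121*4 = 484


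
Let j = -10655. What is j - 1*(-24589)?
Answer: 13934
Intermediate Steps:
j - 1*(-24589) = -10655 - 1*(-24589) = -10655 + 24589 = 13934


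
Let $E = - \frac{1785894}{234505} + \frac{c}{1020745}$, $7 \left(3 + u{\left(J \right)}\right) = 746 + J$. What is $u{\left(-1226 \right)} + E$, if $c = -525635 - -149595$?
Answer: $- \frac{26660430467467}{335117728715} \approx -79.555$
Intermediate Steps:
$u{\left(J \right)} = \frac{725}{7} + \frac{J}{7}$ ($u{\left(J \right)} = -3 + \frac{746 + J}{7} = -3 + \left(\frac{746}{7} + \frac{J}{7}\right) = \frac{725}{7} + \frac{J}{7}$)
$c = -376040$ ($c = -525635 + 149595 = -376040$)
$E = - \frac{382225126246}{47873961245}$ ($E = - \frac{1785894}{234505} - \frac{376040}{1020745} = \left(-1785894\right) \frac{1}{234505} - \frac{75208}{204149} = - \frac{1785894}{234505} - \frac{75208}{204149} = - \frac{382225126246}{47873961245} \approx -7.984$)
$u{\left(-1226 \right)} + E = \left(\frac{725}{7} + \frac{1}{7} \left(-1226\right)\right) - \frac{382225126246}{47873961245} = \left(\frac{725}{7} - \frac{1226}{7}\right) - \frac{382225126246}{47873961245} = - \frac{501}{7} - \frac{382225126246}{47873961245} = - \frac{26660430467467}{335117728715}$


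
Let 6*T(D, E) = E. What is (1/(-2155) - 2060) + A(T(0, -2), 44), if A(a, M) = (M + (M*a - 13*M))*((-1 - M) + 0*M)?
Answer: 48185799/2155 ≈ 22360.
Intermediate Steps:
T(D, E) = E/6
A(a, M) = (-1 - M)*(-12*M + M*a) (A(a, M) = (M + (-13*M + M*a))*((-1 - M) + 0) = (-12*M + M*a)*(-1 - M) = (-1 - M)*(-12*M + M*a))
(1/(-2155) - 2060) + A(T(0, -2), 44) = (1/(-2155) - 2060) + 44*(12 - (-2)/6 + 12*44 - 1*44*(⅙)*(-2)) = (-1/2155 - 2060) + 44*(12 - 1*(-⅓) + 528 - 1*44*(-⅓)) = -4439301/2155 + 44*(12 + ⅓ + 528 + 44/3) = -4439301/2155 + 44*555 = -4439301/2155 + 24420 = 48185799/2155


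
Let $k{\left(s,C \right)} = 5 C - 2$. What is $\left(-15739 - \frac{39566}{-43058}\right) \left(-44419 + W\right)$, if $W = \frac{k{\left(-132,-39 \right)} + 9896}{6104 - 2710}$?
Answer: $\frac{25538672268018138}{36534713} \approx 6.9902 \cdot 10^{8}$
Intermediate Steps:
$k{\left(s,C \right)} = -2 + 5 C$
$W = \frac{9699}{3394}$ ($W = \frac{\left(-2 + 5 \left(-39\right)\right) + 9896}{6104 - 2710} = \frac{\left(-2 - 195\right) + 9896}{3394} = \left(-197 + 9896\right) \frac{1}{3394} = 9699 \cdot \frac{1}{3394} = \frac{9699}{3394} \approx 2.8577$)
$\left(-15739 - \frac{39566}{-43058}\right) \left(-44419 + W\right) = \left(-15739 - \frac{39566}{-43058}\right) \left(-44419 + \frac{9699}{3394}\right) = \left(-15739 - - \frac{19783}{21529}\right) \left(- \frac{150748387}{3394}\right) = \left(-15739 + \frac{19783}{21529}\right) \left(- \frac{150748387}{3394}\right) = \left(- \frac{338825148}{21529}\right) \left(- \frac{150748387}{3394}\right) = \frac{25538672268018138}{36534713}$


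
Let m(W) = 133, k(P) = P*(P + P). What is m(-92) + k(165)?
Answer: 54583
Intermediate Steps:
k(P) = 2*P**2 (k(P) = P*(2*P) = 2*P**2)
m(-92) + k(165) = 133 + 2*165**2 = 133 + 2*27225 = 133 + 54450 = 54583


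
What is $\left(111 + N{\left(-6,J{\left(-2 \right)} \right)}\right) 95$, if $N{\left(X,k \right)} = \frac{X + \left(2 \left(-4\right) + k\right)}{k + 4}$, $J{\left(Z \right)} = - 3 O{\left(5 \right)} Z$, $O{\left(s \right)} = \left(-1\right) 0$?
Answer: $\frac{20425}{2} \approx 10213.0$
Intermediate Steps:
$O{\left(s \right)} = 0$
$J{\left(Z \right)} = 0$ ($J{\left(Z \right)} = \left(-3\right) 0 Z = 0 Z = 0$)
$N{\left(X,k \right)} = \frac{-8 + X + k}{4 + k}$ ($N{\left(X,k \right)} = \frac{X + \left(-8 + k\right)}{4 + k} = \frac{-8 + X + k}{4 + k}$)
$\left(111 + N{\left(-6,J{\left(-2 \right)} \right)}\right) 95 = \left(111 + \frac{-8 - 6 + 0}{4 + 0}\right) 95 = \left(111 + \frac{1}{4} \left(-14\right)\right) 95 = \left(111 - \frac{7}{2}\right) 95 = \frac{215}{2} \cdot 95 = \frac{20425}{2}$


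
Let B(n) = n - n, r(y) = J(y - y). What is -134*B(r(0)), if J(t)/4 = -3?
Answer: 0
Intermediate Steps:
J(t) = -12 (J(t) = 4*(-3) = -12)
r(y) = -12
B(n) = 0
-134*B(r(0)) = -134*0 = 0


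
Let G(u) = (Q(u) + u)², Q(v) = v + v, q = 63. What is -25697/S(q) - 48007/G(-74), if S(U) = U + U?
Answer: -10099205/49284 ≈ -204.92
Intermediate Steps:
Q(v) = 2*v
S(U) = 2*U
G(u) = 9*u² (G(u) = (2*u + u)² = (3*u)² = 9*u²)
-25697/S(q) - 48007/G(-74) = -25697/(2*63) - 48007/(9*(-74)²) = -25697/126 - 48007/(9*5476) = -25697*1/126 - 48007/49284 = -3671/18 - 48007*1/49284 = -3671/18 - 48007/49284 = -10099205/49284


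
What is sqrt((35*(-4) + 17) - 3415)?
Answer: I*sqrt(3538) ≈ 59.481*I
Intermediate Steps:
sqrt((35*(-4) + 17) - 3415) = sqrt((-140 + 17) - 3415) = sqrt(-123 - 3415) = sqrt(-3538) = I*sqrt(3538)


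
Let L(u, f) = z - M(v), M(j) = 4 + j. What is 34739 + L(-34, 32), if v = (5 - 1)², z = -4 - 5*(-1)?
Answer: 34720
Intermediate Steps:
z = 1 (z = -4 + 5 = 1)
v = 16 (v = 4² = 16)
L(u, f) = -19 (L(u, f) = 1 - (4 + 16) = 1 - 1*20 = 1 - 20 = -19)
34739 + L(-34, 32) = 34739 - 19 = 34720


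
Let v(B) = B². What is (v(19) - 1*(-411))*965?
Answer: 744980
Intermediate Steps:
(v(19) - 1*(-411))*965 = (19² - 1*(-411))*965 = (361 + 411)*965 = 772*965 = 744980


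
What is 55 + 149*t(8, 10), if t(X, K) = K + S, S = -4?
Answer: 949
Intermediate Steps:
t(X, K) = -4 + K (t(X, K) = K - 4 = -4 + K)
55 + 149*t(8, 10) = 55 + 149*(-4 + 10) = 55 + 149*6 = 55 + 894 = 949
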